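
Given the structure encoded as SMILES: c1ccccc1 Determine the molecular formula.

C6H6

Walk through each heavy atom and fill implicit hydrogens from standard valence (C 4, N 3, O 2, S 2, halogen 1); for lowercase aromatic atoms, an aromatic c carries 1 H when it has two neighbours and 0 H with three, and aromatic n carries 0 H:
  atom 1: aromatic c, 2 neighbours → 1 H
  atom 2: aromatic c, 2 neighbours → 1 H
  atom 3: aromatic c, 2 neighbours → 1 H
  atom 4: aromatic c, 2 neighbours → 1 H
  atom 5: aromatic c, 2 neighbours → 1 H
  atom 6: aromatic c, 2 neighbours → 1 H
Totals → C:6, H:6.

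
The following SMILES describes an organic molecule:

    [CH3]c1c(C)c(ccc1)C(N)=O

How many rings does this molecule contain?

1

In SMILES, each pair of matching ring-closure digits denotes one ring-closing bond; the number of such bonds equals the number of independent rings.
Ring-closure bonds here: 1.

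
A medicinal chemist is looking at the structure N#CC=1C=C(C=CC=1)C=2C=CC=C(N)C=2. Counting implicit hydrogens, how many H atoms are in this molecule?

10

Walk through each heavy atom and fill implicit hydrogens from standard valence (C 4, N 3, O 2, S 2, halogen 1):
  atom 1: N, bond orders sum to 3 (valence 3) → 0 H
  atom 2: C, bond orders sum to 4 (valence 4) → 0 H
  atom 3: C, bond orders sum to 4 (valence 4) → 0 H
  atom 4: C, bond orders sum to 3 (valence 4) → 1 H
  atom 5: C, bond orders sum to 4 (valence 4) → 0 H
  atom 6: C, bond orders sum to 3 (valence 4) → 1 H
  atom 7: C, bond orders sum to 3 (valence 4) → 1 H
  atom 8: C, bond orders sum to 3 (valence 4) → 1 H
  atom 9: C, bond orders sum to 4 (valence 4) → 0 H
  atom 10: C, bond orders sum to 3 (valence 4) → 1 H
  atom 11: C, bond orders sum to 3 (valence 4) → 1 H
  atom 12: C, bond orders sum to 3 (valence 4) → 1 H
  atom 13: C, bond orders sum to 4 (valence 4) → 0 H
  atom 14: N, bond orders sum to 1 (valence 3) → 2 H
  atom 15: C, bond orders sum to 3 (valence 4) → 1 H
Total hydrogens: 10.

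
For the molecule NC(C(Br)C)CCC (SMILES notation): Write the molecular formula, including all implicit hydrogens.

C6H14BrN

Walk through each heavy atom and fill implicit hydrogens from standard valence (C 4, N 3, O 2, S 2, halogen 1):
  atom 1: N, bond orders sum to 1 (valence 3) → 2 H
  atom 2: C, bond orders sum to 3 (valence 4) → 1 H
  atom 3: C, bond orders sum to 3 (valence 4) → 1 H
  atom 4: Br (halogen, monovalent) → 0 H
  atom 5: C, bond orders sum to 1 (valence 4) → 3 H
  atom 6: C, bond orders sum to 2 (valence 4) → 2 H
  atom 7: C, bond orders sum to 2 (valence 4) → 2 H
  atom 8: C, bond orders sum to 1 (valence 4) → 3 H
Totals → C:6, H:14, Br:1, N:1.
In Hill order: C6H14BrN.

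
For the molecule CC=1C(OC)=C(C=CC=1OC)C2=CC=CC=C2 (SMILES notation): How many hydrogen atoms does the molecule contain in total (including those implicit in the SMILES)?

Walk through each heavy atom and fill implicit hydrogens from standard valence (C 4, N 3, O 2, S 2, halogen 1):
  atom 1: C, bond orders sum to 1 (valence 4) → 3 H
  atom 2: C, bond orders sum to 4 (valence 4) → 0 H
  atom 3: C, bond orders sum to 4 (valence 4) → 0 H
  atom 4: O, bond orders sum to 2 (valence 2) → 0 H
  atom 5: C, bond orders sum to 1 (valence 4) → 3 H
  atom 6: C, bond orders sum to 4 (valence 4) → 0 H
  atom 7: C, bond orders sum to 3 (valence 4) → 1 H
  atom 8: C, bond orders sum to 3 (valence 4) → 1 H
  atom 9: C, bond orders sum to 4 (valence 4) → 0 H
  atom 10: O, bond orders sum to 2 (valence 2) → 0 H
  atom 11: C, bond orders sum to 1 (valence 4) → 3 H
  atom 12: C, bond orders sum to 4 (valence 4) → 0 H
  atom 13: C, bond orders sum to 3 (valence 4) → 1 H
  atom 14: C, bond orders sum to 3 (valence 4) → 1 H
  atom 15: C, bond orders sum to 3 (valence 4) → 1 H
  atom 16: C, bond orders sum to 3 (valence 4) → 1 H
  atom 17: C, bond orders sum to 3 (valence 4) → 1 H
Total hydrogens: 16.

16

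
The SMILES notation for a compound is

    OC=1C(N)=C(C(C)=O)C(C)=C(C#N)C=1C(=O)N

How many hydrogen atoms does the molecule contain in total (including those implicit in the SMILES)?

11

Walk through each heavy atom and fill implicit hydrogens from standard valence (C 4, N 3, O 2, S 2, halogen 1):
  atom 1: O, bond orders sum to 1 (valence 2) → 1 H
  atom 2: C, bond orders sum to 4 (valence 4) → 0 H
  atom 3: C, bond orders sum to 4 (valence 4) → 0 H
  atom 4: N, bond orders sum to 1 (valence 3) → 2 H
  atom 5: C, bond orders sum to 4 (valence 4) → 0 H
  atom 6: C, bond orders sum to 4 (valence 4) → 0 H
  atom 7: C, bond orders sum to 1 (valence 4) → 3 H
  atom 8: O, bond orders sum to 2 (valence 2) → 0 H
  atom 9: C, bond orders sum to 4 (valence 4) → 0 H
  atom 10: C, bond orders sum to 1 (valence 4) → 3 H
  atom 11: C, bond orders sum to 4 (valence 4) → 0 H
  atom 12: C, bond orders sum to 4 (valence 4) → 0 H
  atom 13: N, bond orders sum to 3 (valence 3) → 0 H
  atom 14: C, bond orders sum to 4 (valence 4) → 0 H
  atom 15: C, bond orders sum to 4 (valence 4) → 0 H
  atom 16: O, bond orders sum to 2 (valence 2) → 0 H
  atom 17: N, bond orders sum to 1 (valence 3) → 2 H
Total hydrogens: 11.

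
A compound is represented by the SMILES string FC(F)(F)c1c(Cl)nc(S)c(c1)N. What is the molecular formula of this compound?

Walk through each heavy atom and fill implicit hydrogens from standard valence (C 4, N 3, O 2, S 2, halogen 1); for lowercase aromatic atoms, an aromatic c carries 1 H when it has two neighbours and 0 H with three, and aromatic n carries 0 H:
  atom 1: F (halogen, monovalent) → 0 H
  atom 2: C, bond orders sum to 4 (valence 4) → 0 H
  atom 3: F (halogen, monovalent) → 0 H
  atom 4: F (halogen, monovalent) → 0 H
  atom 5: aromatic c, 3 neighbours → 0 H
  atom 6: aromatic c, 3 neighbours → 0 H
  atom 7: Cl (halogen, monovalent) → 0 H
  atom 8: aromatic n, 2 neighbours → 0 H
  atom 9: aromatic c, 3 neighbours → 0 H
  atom 10: S, bond orders sum to 1 (valence 2) → 1 H
  atom 11: aromatic c, 3 neighbours → 0 H
  atom 12: aromatic c, 2 neighbours → 1 H
  atom 13: N, bond orders sum to 1 (valence 3) → 2 H
Totals → C:6, H:4, Cl:1, F:3, N:2, S:1.

C6H4ClF3N2S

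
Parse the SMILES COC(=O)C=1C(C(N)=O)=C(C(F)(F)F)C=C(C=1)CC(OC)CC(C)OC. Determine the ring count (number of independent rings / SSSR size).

In SMILES, each pair of matching ring-closure digits denotes one ring-closing bond; the number of such bonds equals the number of independent rings.
Ring-closure bonds here: 1.

1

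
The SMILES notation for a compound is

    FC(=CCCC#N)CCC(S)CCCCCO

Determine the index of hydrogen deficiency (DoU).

Molecular formula: C13H22FNOS.
DoU = (2C + 2 + N − H − X) / 2, where X is the halogen count and O/S are ignored.
    = (2·13 + 2 + 1 − 22 − 1) / 2 = 6 / 2 = 3.

3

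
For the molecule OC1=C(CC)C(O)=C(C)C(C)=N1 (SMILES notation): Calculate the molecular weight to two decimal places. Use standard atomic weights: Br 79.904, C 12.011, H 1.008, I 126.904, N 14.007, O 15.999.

First, the molecular formula is C9H13NO2 (counting implicit H from valence).
  C: 9 × 12.011 = 108.099
  H: 13 × 1.008 = 13.104
  N: 1 × 14.007 = 14.007
  O: 2 × 15.999 = 31.998
Sum: 9×12.011 + 13×1.008 + 1×14.007 + 2×15.999 = 167.208 → 167.21 g/mol.

167.21 g/mol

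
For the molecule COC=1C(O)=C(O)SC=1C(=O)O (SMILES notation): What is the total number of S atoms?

1

Scan the SMILES for S atoms (remember two-letter symbols like Cl and Br are single atoms).
Sulfur count: 1.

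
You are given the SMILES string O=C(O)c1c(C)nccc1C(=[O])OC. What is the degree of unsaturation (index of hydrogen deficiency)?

6

Molecular formula: C9H9NO4.
DoU = (2C + 2 + N − H − X) / 2, where X is the halogen count and O/S are ignored.
    = (2·9 + 2 + 1 − 9 − 0) / 2 = 12 / 2 = 6.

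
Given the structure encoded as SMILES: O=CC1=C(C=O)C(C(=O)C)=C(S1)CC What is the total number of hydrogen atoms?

Walk through each heavy atom and fill implicit hydrogens from standard valence (C 4, N 3, O 2, S 2, halogen 1):
  atom 1: O, bond orders sum to 2 (valence 2) → 0 H
  atom 2: C, bond orders sum to 3 (valence 4) → 1 H
  atom 3: C, bond orders sum to 4 (valence 4) → 0 H
  atom 4: C, bond orders sum to 4 (valence 4) → 0 H
  atom 5: C, bond orders sum to 3 (valence 4) → 1 H
  atom 6: O, bond orders sum to 2 (valence 2) → 0 H
  atom 7: C, bond orders sum to 4 (valence 4) → 0 H
  atom 8: C, bond orders sum to 4 (valence 4) → 0 H
  atom 9: O, bond orders sum to 2 (valence 2) → 0 H
  atom 10: C, bond orders sum to 1 (valence 4) → 3 H
  atom 11: C, bond orders sum to 4 (valence 4) → 0 H
  atom 12: S, bond orders sum to 2 (valence 2) → 0 H
  atom 13: C, bond orders sum to 2 (valence 4) → 2 H
  atom 14: C, bond orders sum to 1 (valence 4) → 3 H
Total hydrogens: 10.

10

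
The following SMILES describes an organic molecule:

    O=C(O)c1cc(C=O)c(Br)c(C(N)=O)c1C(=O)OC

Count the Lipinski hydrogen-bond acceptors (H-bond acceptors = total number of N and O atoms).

N atoms: 1; O atoms: 6.
Lipinski HBA = 1 + 6 = 7.

7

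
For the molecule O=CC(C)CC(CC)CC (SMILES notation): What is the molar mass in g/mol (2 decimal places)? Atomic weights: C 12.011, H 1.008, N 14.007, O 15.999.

142.24 g/mol

First, the molecular formula is C9H18O (counting implicit H from valence).
  C: 9 × 12.011 = 108.099
  H: 18 × 1.008 = 18.144
  O: 1 × 15.999 = 15.999
Sum: 9×12.011 + 18×1.008 + 1×15.999 = 142.242 → 142.24 g/mol.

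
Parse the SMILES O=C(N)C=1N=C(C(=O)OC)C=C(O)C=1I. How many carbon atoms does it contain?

Count every carbon token in the SMILES (each C, including those in ring-closure positions and inside branches).
Carbon count: 8.

8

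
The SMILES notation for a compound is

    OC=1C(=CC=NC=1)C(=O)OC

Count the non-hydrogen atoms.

Every atom symbol written in the SMILES (organic subset) is one heavy atom; implicit H are not written.
Heavy atoms by element → C:7, N:1, O:3.
Total: 11.

11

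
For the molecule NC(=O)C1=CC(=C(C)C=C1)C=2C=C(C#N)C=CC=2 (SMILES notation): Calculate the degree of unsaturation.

Degree of unsaturation = (number of rings) + (number of π bonds).
Ring closures in the SMILES: 2.
π bonds: 7 double bonds (each 1 DoU), 1 triple bond (each 2 DoU) → 9 DoU from unsaturation.
Total DoU = 2 + 9 = 11.

11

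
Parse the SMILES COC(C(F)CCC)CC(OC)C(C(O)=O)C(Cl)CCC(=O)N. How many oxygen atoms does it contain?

5

Scan the SMILES for O atoms (remember two-letter symbols like Cl and Br are single atoms).
Oxygen count: 5.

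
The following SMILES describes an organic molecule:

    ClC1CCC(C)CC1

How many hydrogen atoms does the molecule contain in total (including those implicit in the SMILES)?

Walk through each heavy atom and fill implicit hydrogens from standard valence (C 4, N 3, O 2, S 2, halogen 1):
  atom 1: Cl (halogen, monovalent) → 0 H
  atom 2: C, bond orders sum to 3 (valence 4) → 1 H
  atom 3: C, bond orders sum to 2 (valence 4) → 2 H
  atom 4: C, bond orders sum to 2 (valence 4) → 2 H
  atom 5: C, bond orders sum to 3 (valence 4) → 1 H
  atom 6: C, bond orders sum to 1 (valence 4) → 3 H
  atom 7: C, bond orders sum to 2 (valence 4) → 2 H
  atom 8: C, bond orders sum to 2 (valence 4) → 2 H
Total hydrogens: 13.

13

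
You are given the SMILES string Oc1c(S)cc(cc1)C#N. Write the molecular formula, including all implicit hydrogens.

Walk through each heavy atom and fill implicit hydrogens from standard valence (C 4, N 3, O 2, S 2, halogen 1); for lowercase aromatic atoms, an aromatic c carries 1 H when it has two neighbours and 0 H with three, and aromatic n carries 0 H:
  atom 1: O, bond orders sum to 1 (valence 2) → 1 H
  atom 2: aromatic c, 3 neighbours → 0 H
  atom 3: aromatic c, 3 neighbours → 0 H
  atom 4: S, bond orders sum to 1 (valence 2) → 1 H
  atom 5: aromatic c, 2 neighbours → 1 H
  atom 6: aromatic c, 3 neighbours → 0 H
  atom 7: aromatic c, 2 neighbours → 1 H
  atom 8: aromatic c, 2 neighbours → 1 H
  atom 9: C, bond orders sum to 4 (valence 4) → 0 H
  atom 10: N, bond orders sum to 3 (valence 3) → 0 H
Totals → C:7, H:5, N:1, O:1, S:1.

C7H5NOS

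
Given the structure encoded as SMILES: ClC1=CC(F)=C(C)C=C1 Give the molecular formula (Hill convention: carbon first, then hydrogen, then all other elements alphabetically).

C7H6ClF

Walk through each heavy atom and fill implicit hydrogens from standard valence (C 4, N 3, O 2, S 2, halogen 1):
  atom 1: Cl (halogen, monovalent) → 0 H
  atom 2: C, bond orders sum to 4 (valence 4) → 0 H
  atom 3: C, bond orders sum to 3 (valence 4) → 1 H
  atom 4: C, bond orders sum to 4 (valence 4) → 0 H
  atom 5: F (halogen, monovalent) → 0 H
  atom 6: C, bond orders sum to 4 (valence 4) → 0 H
  atom 7: C, bond orders sum to 1 (valence 4) → 3 H
  atom 8: C, bond orders sum to 3 (valence 4) → 1 H
  atom 9: C, bond orders sum to 3 (valence 4) → 1 H
Totals → C:7, H:6, Cl:1, F:1.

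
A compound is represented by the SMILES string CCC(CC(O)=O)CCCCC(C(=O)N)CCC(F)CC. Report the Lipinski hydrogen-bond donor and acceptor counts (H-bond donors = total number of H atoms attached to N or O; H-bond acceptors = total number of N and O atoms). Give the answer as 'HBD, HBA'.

Donors: find every N or O and count the H atoms it carries.
  atom 6 (O): bond orders sum to 1 → 1 H
  atom 7 (O): bond orders sum to 2 → 0 H
  atom 14 (O): bond orders sum to 2 → 0 H
  atom 15 (N): bond orders sum to 1 → 2 H
Lipinski HBD = 3.
Acceptors: N atoms = 1, O atoms = 3 → HBA = 4.

3, 4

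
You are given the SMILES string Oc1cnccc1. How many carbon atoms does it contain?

Count every carbon token in the SMILES (each C, including those in ring-closure positions and inside branches).
Carbon count: 5.

5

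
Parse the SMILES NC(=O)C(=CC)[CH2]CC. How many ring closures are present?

In SMILES, each pair of matching ring-closure digits denotes one ring-closing bond; the number of such bonds equals the number of independent rings.
Ring-closure bonds here: 0.

0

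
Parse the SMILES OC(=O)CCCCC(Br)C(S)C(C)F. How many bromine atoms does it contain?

1

Scan the SMILES for Br atoms (remember two-letter symbols like Cl and Br are single atoms).
Bromine count: 1.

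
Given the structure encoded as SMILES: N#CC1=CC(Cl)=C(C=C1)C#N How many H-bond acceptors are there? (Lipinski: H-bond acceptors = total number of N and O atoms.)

2

N atoms: 2; O atoms: 0.
Lipinski HBA = 2 + 0 = 2.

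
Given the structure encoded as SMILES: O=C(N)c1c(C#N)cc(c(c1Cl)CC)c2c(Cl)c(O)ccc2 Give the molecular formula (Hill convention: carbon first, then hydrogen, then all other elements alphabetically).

Walk through each heavy atom and fill implicit hydrogens from standard valence (C 4, N 3, O 2, S 2, halogen 1); for lowercase aromatic atoms, an aromatic c carries 1 H when it has two neighbours and 0 H with three, and aromatic n carries 0 H:
  atom 1: O, bond orders sum to 2 (valence 2) → 0 H
  atom 2: C, bond orders sum to 4 (valence 4) → 0 H
  atom 3: N, bond orders sum to 1 (valence 3) → 2 H
  atom 4: aromatic c, 3 neighbours → 0 H
  atom 5: aromatic c, 3 neighbours → 0 H
  atom 6: C, bond orders sum to 4 (valence 4) → 0 H
  atom 7: N, bond orders sum to 3 (valence 3) → 0 H
  atom 8: aromatic c, 2 neighbours → 1 H
  atom 9: aromatic c, 3 neighbours → 0 H
  atom 10: aromatic c, 3 neighbours → 0 H
  atom 11: aromatic c, 3 neighbours → 0 H
  atom 12: Cl (halogen, monovalent) → 0 H
  atom 13: C, bond orders sum to 2 (valence 4) → 2 H
  atom 14: C, bond orders sum to 1 (valence 4) → 3 H
  atom 15: aromatic c, 3 neighbours → 0 H
  atom 16: aromatic c, 3 neighbours → 0 H
  atom 17: Cl (halogen, monovalent) → 0 H
  atom 18: aromatic c, 3 neighbours → 0 H
  atom 19: O, bond orders sum to 1 (valence 2) → 1 H
  atom 20: aromatic c, 2 neighbours → 1 H
  atom 21: aromatic c, 2 neighbours → 1 H
  atom 22: aromatic c, 2 neighbours → 1 H
Totals → C:16, H:12, Cl:2, N:2, O:2.
In Hill order: C16H12Cl2N2O2.

C16H12Cl2N2O2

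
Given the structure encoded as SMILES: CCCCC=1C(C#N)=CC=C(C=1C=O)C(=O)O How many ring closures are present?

1

In SMILES, each pair of matching ring-closure digits denotes one ring-closing bond; the number of such bonds equals the number of independent rings.
Ring-closure bonds here: 1.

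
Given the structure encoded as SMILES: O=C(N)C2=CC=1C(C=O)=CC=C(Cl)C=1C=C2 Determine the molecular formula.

C12H8ClNO2

Walk through each heavy atom and fill implicit hydrogens from standard valence (C 4, N 3, O 2, S 2, halogen 1):
  atom 1: O, bond orders sum to 2 (valence 2) → 0 H
  atom 2: C, bond orders sum to 4 (valence 4) → 0 H
  atom 3: N, bond orders sum to 1 (valence 3) → 2 H
  atom 4: C, bond orders sum to 4 (valence 4) → 0 H
  atom 5: C, bond orders sum to 3 (valence 4) → 1 H
  atom 6: C, bond orders sum to 4 (valence 4) → 0 H
  atom 7: C, bond orders sum to 4 (valence 4) → 0 H
  atom 8: C, bond orders sum to 3 (valence 4) → 1 H
  atom 9: O, bond orders sum to 2 (valence 2) → 0 H
  atom 10: C, bond orders sum to 3 (valence 4) → 1 H
  atom 11: C, bond orders sum to 3 (valence 4) → 1 H
  atom 12: C, bond orders sum to 4 (valence 4) → 0 H
  atom 13: Cl (halogen, monovalent) → 0 H
  atom 14: C, bond orders sum to 4 (valence 4) → 0 H
  atom 15: C, bond orders sum to 3 (valence 4) → 1 H
  atom 16: C, bond orders sum to 3 (valence 4) → 1 H
Totals → C:12, H:8, Cl:1, N:1, O:2.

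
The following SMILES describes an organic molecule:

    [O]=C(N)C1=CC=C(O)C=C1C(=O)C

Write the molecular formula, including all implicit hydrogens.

Walk through each heavy atom and fill implicit hydrogens from standard valence (C 4, N 3, O 2, S 2, halogen 1):
  atom 1: O with explicit H count 0
  atom 2: C, bond orders sum to 4 (valence 4) → 0 H
  atom 3: N, bond orders sum to 1 (valence 3) → 2 H
  atom 4: C, bond orders sum to 4 (valence 4) → 0 H
  atom 5: C, bond orders sum to 3 (valence 4) → 1 H
  atom 6: C, bond orders sum to 3 (valence 4) → 1 H
  atom 7: C, bond orders sum to 4 (valence 4) → 0 H
  atom 8: O, bond orders sum to 1 (valence 2) → 1 H
  atom 9: C, bond orders sum to 3 (valence 4) → 1 H
  atom 10: C, bond orders sum to 4 (valence 4) → 0 H
  atom 11: C, bond orders sum to 4 (valence 4) → 0 H
  atom 12: O, bond orders sum to 2 (valence 2) → 0 H
  atom 13: C, bond orders sum to 1 (valence 4) → 3 H
Totals → C:9, H:9, N:1, O:3.

C9H9NO3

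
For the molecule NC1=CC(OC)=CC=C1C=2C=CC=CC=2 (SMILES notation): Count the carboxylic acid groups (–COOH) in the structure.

0

Scan the SMILES for the carboxylic acid motif — none present.
Groups that are present: 1 ether, 1 primary amine.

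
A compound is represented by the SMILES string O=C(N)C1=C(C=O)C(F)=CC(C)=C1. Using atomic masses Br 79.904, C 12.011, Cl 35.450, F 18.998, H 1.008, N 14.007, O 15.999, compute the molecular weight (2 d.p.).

First, the molecular formula is C9H8FNO2 (counting implicit H from valence).
  C: 9 × 12.011 = 108.099
  F: 1 × 18.998 = 18.998
  H: 8 × 1.008 = 8.064
  N: 1 × 14.007 = 14.007
  O: 2 × 15.999 = 31.998
Sum: 9×12.011 + 1×18.998 + 8×1.008 + 1×14.007 + 2×15.999 = 181.166 → 181.17 g/mol.

181.17 g/mol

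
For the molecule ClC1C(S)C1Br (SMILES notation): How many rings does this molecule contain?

In SMILES, each pair of matching ring-closure digits denotes one ring-closing bond; the number of such bonds equals the number of independent rings.
Ring-closure bonds here: 1.

1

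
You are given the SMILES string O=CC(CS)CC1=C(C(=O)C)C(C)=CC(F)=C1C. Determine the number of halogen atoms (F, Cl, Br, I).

1

Halogen atoms appear at heavy-atom position 16 (1×F).
Other groups present: 1 aldehyde, 1 ketone, 1 thiol.
Halogen count: 1.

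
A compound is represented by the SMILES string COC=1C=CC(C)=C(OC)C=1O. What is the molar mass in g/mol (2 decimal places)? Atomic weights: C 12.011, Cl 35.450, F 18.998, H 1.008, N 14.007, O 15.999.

168.19 g/mol

First, the molecular formula is C9H12O3 (counting implicit H from valence).
  C: 9 × 12.011 = 108.099
  H: 12 × 1.008 = 12.096
  O: 3 × 15.999 = 47.997
Sum: 9×12.011 + 12×1.008 + 3×15.999 = 168.192 → 168.19 g/mol.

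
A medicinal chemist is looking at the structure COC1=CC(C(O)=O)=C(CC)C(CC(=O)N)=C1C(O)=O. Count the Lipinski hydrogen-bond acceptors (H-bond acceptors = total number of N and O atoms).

7

N atoms: 1; O atoms: 6.
Lipinski HBA = 1 + 6 = 7.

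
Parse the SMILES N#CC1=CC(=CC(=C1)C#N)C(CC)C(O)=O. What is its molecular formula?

C12H10N2O2

Walk through each heavy atom and fill implicit hydrogens from standard valence (C 4, N 3, O 2, S 2, halogen 1):
  atom 1: N, bond orders sum to 3 (valence 3) → 0 H
  atom 2: C, bond orders sum to 4 (valence 4) → 0 H
  atom 3: C, bond orders sum to 4 (valence 4) → 0 H
  atom 4: C, bond orders sum to 3 (valence 4) → 1 H
  atom 5: C, bond orders sum to 4 (valence 4) → 0 H
  atom 6: C, bond orders sum to 3 (valence 4) → 1 H
  atom 7: C, bond orders sum to 4 (valence 4) → 0 H
  atom 8: C, bond orders sum to 3 (valence 4) → 1 H
  atom 9: C, bond orders sum to 4 (valence 4) → 0 H
  atom 10: N, bond orders sum to 3 (valence 3) → 0 H
  atom 11: C, bond orders sum to 3 (valence 4) → 1 H
  atom 12: C, bond orders sum to 2 (valence 4) → 2 H
  atom 13: C, bond orders sum to 1 (valence 4) → 3 H
  atom 14: C, bond orders sum to 4 (valence 4) → 0 H
  atom 15: O, bond orders sum to 1 (valence 2) → 1 H
  atom 16: O, bond orders sum to 2 (valence 2) → 0 H
Totals → C:12, H:10, N:2, O:2.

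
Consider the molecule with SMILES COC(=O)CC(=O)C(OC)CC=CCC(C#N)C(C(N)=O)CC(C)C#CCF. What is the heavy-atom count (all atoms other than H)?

28

Every atom symbol written in the SMILES (organic subset) is one heavy atom; implicit H are not written.
Heavy atoms by element → C:20, F:1, N:2, O:5.
Total: 28.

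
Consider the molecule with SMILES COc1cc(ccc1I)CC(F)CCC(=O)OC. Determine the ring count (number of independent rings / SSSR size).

1

In SMILES, each pair of matching ring-closure digits denotes one ring-closing bond; the number of such bonds equals the number of independent rings.
Ring-closure bonds here: 1.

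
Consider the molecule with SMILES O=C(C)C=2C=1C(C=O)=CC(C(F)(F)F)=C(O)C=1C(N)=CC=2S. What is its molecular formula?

C14H10F3NO3S

Walk through each heavy atom and fill implicit hydrogens from standard valence (C 4, N 3, O 2, S 2, halogen 1):
  atom 1: O, bond orders sum to 2 (valence 2) → 0 H
  atom 2: C, bond orders sum to 4 (valence 4) → 0 H
  atom 3: C, bond orders sum to 1 (valence 4) → 3 H
  atom 4: C, bond orders sum to 4 (valence 4) → 0 H
  atom 5: C, bond orders sum to 4 (valence 4) → 0 H
  atom 6: C, bond orders sum to 4 (valence 4) → 0 H
  atom 7: C, bond orders sum to 3 (valence 4) → 1 H
  atom 8: O, bond orders sum to 2 (valence 2) → 0 H
  atom 9: C, bond orders sum to 3 (valence 4) → 1 H
  atom 10: C, bond orders sum to 4 (valence 4) → 0 H
  atom 11: C, bond orders sum to 4 (valence 4) → 0 H
  atom 12: F (halogen, monovalent) → 0 H
  atom 13: F (halogen, monovalent) → 0 H
  atom 14: F (halogen, monovalent) → 0 H
  atom 15: C, bond orders sum to 4 (valence 4) → 0 H
  atom 16: O, bond orders sum to 1 (valence 2) → 1 H
  atom 17: C, bond orders sum to 4 (valence 4) → 0 H
  atom 18: C, bond orders sum to 4 (valence 4) → 0 H
  atom 19: N, bond orders sum to 1 (valence 3) → 2 H
  atom 20: C, bond orders sum to 3 (valence 4) → 1 H
  atom 21: C, bond orders sum to 4 (valence 4) → 0 H
  atom 22: S, bond orders sum to 1 (valence 2) → 1 H
Totals → C:14, H:10, F:3, N:1, O:3, S:1.
In Hill order: C14H10F3NO3S.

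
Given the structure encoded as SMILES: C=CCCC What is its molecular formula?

C5H10

Walk through each heavy atom and fill implicit hydrogens from standard valence (C 4, N 3, O 2, S 2, halogen 1):
  atom 1: C, bond orders sum to 2 (valence 4) → 2 H
  atom 2: C, bond orders sum to 3 (valence 4) → 1 H
  atom 3: C, bond orders sum to 2 (valence 4) → 2 H
  atom 4: C, bond orders sum to 2 (valence 4) → 2 H
  atom 5: C, bond orders sum to 1 (valence 4) → 3 H
Totals → C:5, H:10.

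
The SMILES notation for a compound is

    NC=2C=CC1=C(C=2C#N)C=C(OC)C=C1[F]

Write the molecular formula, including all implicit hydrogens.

C12H9FN2O

Walk through each heavy atom and fill implicit hydrogens from standard valence (C 4, N 3, O 2, S 2, halogen 1):
  atom 1: N, bond orders sum to 1 (valence 3) → 2 H
  atom 2: C, bond orders sum to 4 (valence 4) → 0 H
  atom 3: C, bond orders sum to 3 (valence 4) → 1 H
  atom 4: C, bond orders sum to 3 (valence 4) → 1 H
  atom 5: C, bond orders sum to 4 (valence 4) → 0 H
  atom 6: C, bond orders sum to 4 (valence 4) → 0 H
  atom 7: C, bond orders sum to 4 (valence 4) → 0 H
  atom 8: C, bond orders sum to 4 (valence 4) → 0 H
  atom 9: N, bond orders sum to 3 (valence 3) → 0 H
  atom 10: C, bond orders sum to 3 (valence 4) → 1 H
  atom 11: C, bond orders sum to 4 (valence 4) → 0 H
  atom 12: O, bond orders sum to 2 (valence 2) → 0 H
  atom 13: C, bond orders sum to 1 (valence 4) → 3 H
  atom 14: C, bond orders sum to 3 (valence 4) → 1 H
  atom 15: C, bond orders sum to 4 (valence 4) → 0 H
  atom 16: F with explicit H count 0
Totals → C:12, H:9, F:1, N:2, O:1.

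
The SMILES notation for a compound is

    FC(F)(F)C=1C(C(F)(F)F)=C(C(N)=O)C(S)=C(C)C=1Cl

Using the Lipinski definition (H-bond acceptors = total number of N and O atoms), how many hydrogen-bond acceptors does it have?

N atoms: 1; O atoms: 1.
Lipinski HBA = 1 + 1 = 2.

2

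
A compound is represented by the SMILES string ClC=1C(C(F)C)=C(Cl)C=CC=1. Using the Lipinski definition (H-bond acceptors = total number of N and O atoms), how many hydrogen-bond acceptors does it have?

N atoms: 0; O atoms: 0.
Lipinski HBA = 0 + 0 = 0.

0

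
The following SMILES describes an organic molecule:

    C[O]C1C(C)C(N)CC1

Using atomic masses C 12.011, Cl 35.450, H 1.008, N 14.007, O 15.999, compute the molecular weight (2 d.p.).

129.20 g/mol

First, the molecular formula is C7H15NO (counting implicit H from valence).
  C: 7 × 12.011 = 84.077
  H: 15 × 1.008 = 15.120
  N: 1 × 14.007 = 14.007
  O: 1 × 15.999 = 15.999
Sum: 7×12.011 + 15×1.008 + 1×14.007 + 1×15.999 = 129.203 → 129.20 g/mol.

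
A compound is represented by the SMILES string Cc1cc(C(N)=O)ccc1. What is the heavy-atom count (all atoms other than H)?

10

Every atom symbol written in the SMILES (organic subset) is one heavy atom; implicit H are not written.
Heavy atoms by element → C:8, N:1, O:1.
Total: 10.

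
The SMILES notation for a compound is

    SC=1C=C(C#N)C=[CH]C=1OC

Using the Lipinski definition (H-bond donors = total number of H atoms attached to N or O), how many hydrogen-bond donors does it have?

Donors: find every N or O and count the H atoms it carries.
  atom 6 (N): bond orders sum to 3 → 0 H
  atom 10 (O): bond orders sum to 2 → 0 H
Lipinski HBD = 0.

0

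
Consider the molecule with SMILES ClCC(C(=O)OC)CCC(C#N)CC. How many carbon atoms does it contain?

Count every carbon token in the SMILES (each C, including those in ring-closure positions and inside branches).
Carbon count: 10.

10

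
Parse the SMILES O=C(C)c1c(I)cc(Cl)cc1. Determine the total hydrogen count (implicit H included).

6

Walk through each heavy atom and fill implicit hydrogens from standard valence (C 4, N 3, O 2, S 2, halogen 1); for lowercase aromatic atoms, an aromatic c carries 1 H when it has two neighbours and 0 H with three, and aromatic n carries 0 H:
  atom 1: O, bond orders sum to 2 (valence 2) → 0 H
  atom 2: C, bond orders sum to 4 (valence 4) → 0 H
  atom 3: C, bond orders sum to 1 (valence 4) → 3 H
  atom 4: aromatic c, 3 neighbours → 0 H
  atom 5: aromatic c, 3 neighbours → 0 H
  atom 6: I (halogen, monovalent) → 0 H
  atom 7: aromatic c, 2 neighbours → 1 H
  atom 8: aromatic c, 3 neighbours → 0 H
  atom 9: Cl (halogen, monovalent) → 0 H
  atom 10: aromatic c, 2 neighbours → 1 H
  atom 11: aromatic c, 2 neighbours → 1 H
Total hydrogens: 6.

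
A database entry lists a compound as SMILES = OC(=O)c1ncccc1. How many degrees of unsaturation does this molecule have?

Molecular formula: C6H5NO2.
DoU = (2C + 2 + N − H − X) / 2, where X is the halogen count and O/S are ignored.
    = (2·6 + 2 + 1 − 5 − 0) / 2 = 10 / 2 = 5.

5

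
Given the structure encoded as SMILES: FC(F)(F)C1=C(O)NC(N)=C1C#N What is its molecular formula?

C6H4F3N3O

Walk through each heavy atom and fill implicit hydrogens from standard valence (C 4, N 3, O 2, S 2, halogen 1):
  atom 1: F (halogen, monovalent) → 0 H
  atom 2: C, bond orders sum to 4 (valence 4) → 0 H
  atom 3: F (halogen, monovalent) → 0 H
  atom 4: F (halogen, monovalent) → 0 H
  atom 5: C, bond orders sum to 4 (valence 4) → 0 H
  atom 6: C, bond orders sum to 4 (valence 4) → 0 H
  atom 7: O, bond orders sum to 1 (valence 2) → 1 H
  atom 8: N, bond orders sum to 2 (valence 3) → 1 H
  atom 9: C, bond orders sum to 4 (valence 4) → 0 H
  atom 10: N, bond orders sum to 1 (valence 3) → 2 H
  atom 11: C, bond orders sum to 4 (valence 4) → 0 H
  atom 12: C, bond orders sum to 4 (valence 4) → 0 H
  atom 13: N, bond orders sum to 3 (valence 3) → 0 H
Totals → C:6, H:4, F:3, N:3, O:1.
In Hill order: C6H4F3N3O.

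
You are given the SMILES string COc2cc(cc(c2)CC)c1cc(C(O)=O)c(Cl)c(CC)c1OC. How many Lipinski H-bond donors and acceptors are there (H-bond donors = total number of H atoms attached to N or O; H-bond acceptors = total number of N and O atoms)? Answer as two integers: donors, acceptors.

1, 4

Donors: find every N or O and count the H atoms it carries.
  atom 2 (O): bond orders sum to 2 → 0 H
  atom 15 (O): bond orders sum to 1 → 1 H
  atom 16 (O): bond orders sum to 2 → 0 H
  atom 23 (O): bond orders sum to 2 → 0 H
Lipinski HBD = 1.
Acceptors: N atoms = 0, O atoms = 4 → HBA = 4.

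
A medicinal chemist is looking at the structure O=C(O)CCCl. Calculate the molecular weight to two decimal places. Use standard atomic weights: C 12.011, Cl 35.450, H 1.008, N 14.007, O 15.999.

108.52 g/mol

First, the molecular formula is C3H5ClO2 (counting implicit H from valence).
  C: 3 × 12.011 = 36.033
  Cl: 1 × 35.450 = 35.450
  H: 5 × 1.008 = 5.040
  O: 2 × 15.999 = 31.998
Sum: 3×12.011 + 1×35.450 + 5×1.008 + 2×15.999 = 108.521 → 108.52 g/mol.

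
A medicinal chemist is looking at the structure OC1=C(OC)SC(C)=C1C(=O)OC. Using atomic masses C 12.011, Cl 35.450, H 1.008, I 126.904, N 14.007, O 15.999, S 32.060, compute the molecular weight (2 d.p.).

202.22 g/mol

First, the molecular formula is C8H10O4S (counting implicit H from valence).
  C: 8 × 12.011 = 96.088
  H: 10 × 1.008 = 10.080
  O: 4 × 15.999 = 63.996
  S: 1 × 32.060 = 32.060
Sum: 8×12.011 + 10×1.008 + 4×15.999 + 1×32.060 = 202.224 → 202.22 g/mol.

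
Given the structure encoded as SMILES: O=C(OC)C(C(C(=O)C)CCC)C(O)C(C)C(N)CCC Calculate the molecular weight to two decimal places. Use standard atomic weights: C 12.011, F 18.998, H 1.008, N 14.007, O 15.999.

First, the molecular formula is C16H31NO4 (counting implicit H from valence).
  C: 16 × 12.011 = 192.176
  H: 31 × 1.008 = 31.248
  N: 1 × 14.007 = 14.007
  O: 4 × 15.999 = 63.996
Sum: 16×12.011 + 31×1.008 + 1×14.007 + 4×15.999 = 301.427 → 301.43 g/mol.

301.43 g/mol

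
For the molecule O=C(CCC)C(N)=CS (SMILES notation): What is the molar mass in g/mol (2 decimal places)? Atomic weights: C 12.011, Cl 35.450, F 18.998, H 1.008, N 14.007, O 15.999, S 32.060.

First, the molecular formula is C6H11NOS (counting implicit H from valence).
  C: 6 × 12.011 = 72.066
  H: 11 × 1.008 = 11.088
  N: 1 × 14.007 = 14.007
  O: 1 × 15.999 = 15.999
  S: 1 × 32.060 = 32.060
Sum: 6×12.011 + 11×1.008 + 1×14.007 + 1×15.999 + 1×32.060 = 145.220 → 145.22 g/mol.

145.22 g/mol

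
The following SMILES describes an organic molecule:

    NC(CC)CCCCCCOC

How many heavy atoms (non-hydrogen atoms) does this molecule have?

Every atom symbol written in the SMILES (organic subset) is one heavy atom; implicit H are not written.
Heavy atoms by element → C:10, N:1, O:1.
Total: 12.

12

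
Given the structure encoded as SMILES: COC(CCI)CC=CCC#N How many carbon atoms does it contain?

9

Count every carbon token in the SMILES (each C, including those in ring-closure positions and inside branches).
Carbon count: 9.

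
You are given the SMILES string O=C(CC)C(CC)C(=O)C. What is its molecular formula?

C8H14O2

Walk through each heavy atom and fill implicit hydrogens from standard valence (C 4, N 3, O 2, S 2, halogen 1):
  atom 1: O, bond orders sum to 2 (valence 2) → 0 H
  atom 2: C, bond orders sum to 4 (valence 4) → 0 H
  atom 3: C, bond orders sum to 2 (valence 4) → 2 H
  atom 4: C, bond orders sum to 1 (valence 4) → 3 H
  atom 5: C, bond orders sum to 3 (valence 4) → 1 H
  atom 6: C, bond orders sum to 2 (valence 4) → 2 H
  atom 7: C, bond orders sum to 1 (valence 4) → 3 H
  atom 8: C, bond orders sum to 4 (valence 4) → 0 H
  atom 9: O, bond orders sum to 2 (valence 2) → 0 H
  atom 10: C, bond orders sum to 1 (valence 4) → 3 H
Totals → C:8, H:14, O:2.
In Hill order: C8H14O2.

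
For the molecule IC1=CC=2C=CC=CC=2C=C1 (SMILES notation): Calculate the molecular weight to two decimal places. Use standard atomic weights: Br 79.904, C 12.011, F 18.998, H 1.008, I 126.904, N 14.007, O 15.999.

First, the molecular formula is C10H7I (counting implicit H from valence).
  C: 10 × 12.011 = 120.110
  H: 7 × 1.008 = 7.056
  I: 1 × 126.904 = 126.904
Sum: 10×12.011 + 7×1.008 + 1×126.904 = 254.070 → 254.07 g/mol.

254.07 g/mol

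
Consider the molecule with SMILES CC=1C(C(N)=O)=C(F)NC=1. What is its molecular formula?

C6H7FN2O

Walk through each heavy atom and fill implicit hydrogens from standard valence (C 4, N 3, O 2, S 2, halogen 1):
  atom 1: C, bond orders sum to 1 (valence 4) → 3 H
  atom 2: C, bond orders sum to 4 (valence 4) → 0 H
  atom 3: C, bond orders sum to 4 (valence 4) → 0 H
  atom 4: C, bond orders sum to 4 (valence 4) → 0 H
  atom 5: N, bond orders sum to 1 (valence 3) → 2 H
  atom 6: O, bond orders sum to 2 (valence 2) → 0 H
  atom 7: C, bond orders sum to 4 (valence 4) → 0 H
  atom 8: F (halogen, monovalent) → 0 H
  atom 9: N, bond orders sum to 2 (valence 3) → 1 H
  atom 10: C, bond orders sum to 3 (valence 4) → 1 H
Totals → C:6, H:7, F:1, N:2, O:1.
In Hill order: C6H7FN2O.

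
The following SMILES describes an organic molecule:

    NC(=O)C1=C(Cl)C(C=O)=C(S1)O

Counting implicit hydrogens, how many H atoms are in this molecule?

4

Walk through each heavy atom and fill implicit hydrogens from standard valence (C 4, N 3, O 2, S 2, halogen 1):
  atom 1: N, bond orders sum to 1 (valence 3) → 2 H
  atom 2: C, bond orders sum to 4 (valence 4) → 0 H
  atom 3: O, bond orders sum to 2 (valence 2) → 0 H
  atom 4: C, bond orders sum to 4 (valence 4) → 0 H
  atom 5: C, bond orders sum to 4 (valence 4) → 0 H
  atom 6: Cl (halogen, monovalent) → 0 H
  atom 7: C, bond orders sum to 4 (valence 4) → 0 H
  atom 8: C, bond orders sum to 3 (valence 4) → 1 H
  atom 9: O, bond orders sum to 2 (valence 2) → 0 H
  atom 10: C, bond orders sum to 4 (valence 4) → 0 H
  atom 11: S, bond orders sum to 2 (valence 2) → 0 H
  atom 12: O, bond orders sum to 1 (valence 2) → 1 H
Total hydrogens: 4.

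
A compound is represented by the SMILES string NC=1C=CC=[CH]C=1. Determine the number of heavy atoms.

7

Every atom symbol written in the SMILES (organic subset) is one heavy atom; implicit H are not written.
Heavy atoms by element → C:6, N:1.
Total: 7.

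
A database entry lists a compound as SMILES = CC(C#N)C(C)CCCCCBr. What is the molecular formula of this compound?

Walk through each heavy atom and fill implicit hydrogens from standard valence (C 4, N 3, O 2, S 2, halogen 1):
  atom 1: C, bond orders sum to 1 (valence 4) → 3 H
  atom 2: C, bond orders sum to 3 (valence 4) → 1 H
  atom 3: C, bond orders sum to 4 (valence 4) → 0 H
  atom 4: N, bond orders sum to 3 (valence 3) → 0 H
  atom 5: C, bond orders sum to 3 (valence 4) → 1 H
  atom 6: C, bond orders sum to 1 (valence 4) → 3 H
  atom 7: C, bond orders sum to 2 (valence 4) → 2 H
  atom 8: C, bond orders sum to 2 (valence 4) → 2 H
  atom 9: C, bond orders sum to 2 (valence 4) → 2 H
  atom 10: C, bond orders sum to 2 (valence 4) → 2 H
  atom 11: C, bond orders sum to 2 (valence 4) → 2 H
  atom 12: Br (halogen, monovalent) → 0 H
Totals → C:10, H:18, Br:1, N:1.
In Hill order: C10H18BrN.

C10H18BrN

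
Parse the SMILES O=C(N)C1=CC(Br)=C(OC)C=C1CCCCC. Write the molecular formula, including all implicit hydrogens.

C13H18BrNO2

Walk through each heavy atom and fill implicit hydrogens from standard valence (C 4, N 3, O 2, S 2, halogen 1):
  atom 1: O, bond orders sum to 2 (valence 2) → 0 H
  atom 2: C, bond orders sum to 4 (valence 4) → 0 H
  atom 3: N, bond orders sum to 1 (valence 3) → 2 H
  atom 4: C, bond orders sum to 4 (valence 4) → 0 H
  atom 5: C, bond orders sum to 3 (valence 4) → 1 H
  atom 6: C, bond orders sum to 4 (valence 4) → 0 H
  atom 7: Br (halogen, monovalent) → 0 H
  atom 8: C, bond orders sum to 4 (valence 4) → 0 H
  atom 9: O, bond orders sum to 2 (valence 2) → 0 H
  atom 10: C, bond orders sum to 1 (valence 4) → 3 H
  atom 11: C, bond orders sum to 3 (valence 4) → 1 H
  atom 12: C, bond orders sum to 4 (valence 4) → 0 H
  atom 13: C, bond orders sum to 2 (valence 4) → 2 H
  atom 14: C, bond orders sum to 2 (valence 4) → 2 H
  atom 15: C, bond orders sum to 2 (valence 4) → 2 H
  atom 16: C, bond orders sum to 2 (valence 4) → 2 H
  atom 17: C, bond orders sum to 1 (valence 4) → 3 H
Totals → C:13, H:18, Br:1, N:1, O:2.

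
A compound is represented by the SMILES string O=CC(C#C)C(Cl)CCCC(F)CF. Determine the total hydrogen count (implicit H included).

Walk through each heavy atom and fill implicit hydrogens from standard valence (C 4, N 3, O 2, S 2, halogen 1):
  atom 1: O, bond orders sum to 2 (valence 2) → 0 H
  atom 2: C, bond orders sum to 3 (valence 4) → 1 H
  atom 3: C, bond orders sum to 3 (valence 4) → 1 H
  atom 4: C, bond orders sum to 4 (valence 4) → 0 H
  atom 5: C, bond orders sum to 3 (valence 4) → 1 H
  atom 6: C, bond orders sum to 3 (valence 4) → 1 H
  atom 7: Cl (halogen, monovalent) → 0 H
  atom 8: C, bond orders sum to 2 (valence 4) → 2 H
  atom 9: C, bond orders sum to 2 (valence 4) → 2 H
  atom 10: C, bond orders sum to 2 (valence 4) → 2 H
  atom 11: C, bond orders sum to 3 (valence 4) → 1 H
  atom 12: F (halogen, monovalent) → 0 H
  atom 13: C, bond orders sum to 2 (valence 4) → 2 H
  atom 14: F (halogen, monovalent) → 0 H
Total hydrogens: 13.

13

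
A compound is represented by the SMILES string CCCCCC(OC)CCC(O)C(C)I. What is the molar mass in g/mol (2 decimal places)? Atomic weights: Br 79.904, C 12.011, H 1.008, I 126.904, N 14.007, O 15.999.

328.23 g/mol

First, the molecular formula is C12H25IO2 (counting implicit H from valence).
  C: 12 × 12.011 = 144.132
  H: 25 × 1.008 = 25.200
  I: 1 × 126.904 = 126.904
  O: 2 × 15.999 = 31.998
Sum: 12×12.011 + 25×1.008 + 1×126.904 + 2×15.999 = 328.234 → 328.23 g/mol.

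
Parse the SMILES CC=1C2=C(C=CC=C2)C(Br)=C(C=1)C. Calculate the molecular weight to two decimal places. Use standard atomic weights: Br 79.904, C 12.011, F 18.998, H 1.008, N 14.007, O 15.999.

First, the molecular formula is C12H11Br (counting implicit H from valence).
  Br: 1 × 79.904 = 79.904
  C: 12 × 12.011 = 144.132
  H: 11 × 1.008 = 11.088
Sum: 1×79.904 + 12×12.011 + 11×1.008 = 235.124 → 235.12 g/mol.

235.12 g/mol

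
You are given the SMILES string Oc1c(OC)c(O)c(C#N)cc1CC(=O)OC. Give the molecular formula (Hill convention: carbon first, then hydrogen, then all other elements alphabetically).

Walk through each heavy atom and fill implicit hydrogens from standard valence (C 4, N 3, O 2, S 2, halogen 1); for lowercase aromatic atoms, an aromatic c carries 1 H when it has two neighbours and 0 H with three, and aromatic n carries 0 H:
  atom 1: O, bond orders sum to 1 (valence 2) → 1 H
  atom 2: aromatic c, 3 neighbours → 0 H
  atom 3: aromatic c, 3 neighbours → 0 H
  atom 4: O, bond orders sum to 2 (valence 2) → 0 H
  atom 5: C, bond orders sum to 1 (valence 4) → 3 H
  atom 6: aromatic c, 3 neighbours → 0 H
  atom 7: O, bond orders sum to 1 (valence 2) → 1 H
  atom 8: aromatic c, 3 neighbours → 0 H
  atom 9: C, bond orders sum to 4 (valence 4) → 0 H
  atom 10: N, bond orders sum to 3 (valence 3) → 0 H
  atom 11: aromatic c, 2 neighbours → 1 H
  atom 12: aromatic c, 3 neighbours → 0 H
  atom 13: C, bond orders sum to 2 (valence 4) → 2 H
  atom 14: C, bond orders sum to 4 (valence 4) → 0 H
  atom 15: O, bond orders sum to 2 (valence 2) → 0 H
  atom 16: O, bond orders sum to 2 (valence 2) → 0 H
  atom 17: C, bond orders sum to 1 (valence 4) → 3 H
Totals → C:11, H:11, N:1, O:5.
In Hill order: C11H11NO5.

C11H11NO5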